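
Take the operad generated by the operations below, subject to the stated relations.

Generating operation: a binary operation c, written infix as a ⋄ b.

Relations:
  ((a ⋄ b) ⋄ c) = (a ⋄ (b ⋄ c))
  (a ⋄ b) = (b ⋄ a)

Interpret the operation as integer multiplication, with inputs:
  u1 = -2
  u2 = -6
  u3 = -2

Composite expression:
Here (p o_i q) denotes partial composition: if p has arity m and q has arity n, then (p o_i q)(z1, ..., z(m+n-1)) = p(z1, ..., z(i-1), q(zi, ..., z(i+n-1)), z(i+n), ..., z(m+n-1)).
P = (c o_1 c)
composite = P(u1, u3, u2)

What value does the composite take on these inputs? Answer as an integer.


-24

(u1 ⋄ u3) = 4
((u1 ⋄ u3) ⋄ u2) = -24


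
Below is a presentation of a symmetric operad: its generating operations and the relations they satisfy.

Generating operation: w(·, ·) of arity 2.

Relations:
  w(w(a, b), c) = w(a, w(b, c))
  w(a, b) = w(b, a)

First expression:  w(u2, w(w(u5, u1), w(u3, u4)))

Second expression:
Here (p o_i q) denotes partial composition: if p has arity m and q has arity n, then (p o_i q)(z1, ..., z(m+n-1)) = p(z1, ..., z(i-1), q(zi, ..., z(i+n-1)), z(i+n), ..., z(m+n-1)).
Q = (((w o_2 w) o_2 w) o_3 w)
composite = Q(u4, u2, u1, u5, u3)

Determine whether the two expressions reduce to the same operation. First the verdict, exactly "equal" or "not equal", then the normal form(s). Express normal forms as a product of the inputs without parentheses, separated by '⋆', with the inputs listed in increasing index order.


equal; both compose to u1 ⋆ u2 ⋆ u3 ⋆ u4 ⋆ u5

In normal form, the first expression is u1 ⋆ u2 ⋆ u3 ⋆ u4 ⋆ u5
In normal form, the second expression is u1 ⋆ u2 ⋆ u3 ⋆ u4 ⋆ u5
Identical normal forms: equal.


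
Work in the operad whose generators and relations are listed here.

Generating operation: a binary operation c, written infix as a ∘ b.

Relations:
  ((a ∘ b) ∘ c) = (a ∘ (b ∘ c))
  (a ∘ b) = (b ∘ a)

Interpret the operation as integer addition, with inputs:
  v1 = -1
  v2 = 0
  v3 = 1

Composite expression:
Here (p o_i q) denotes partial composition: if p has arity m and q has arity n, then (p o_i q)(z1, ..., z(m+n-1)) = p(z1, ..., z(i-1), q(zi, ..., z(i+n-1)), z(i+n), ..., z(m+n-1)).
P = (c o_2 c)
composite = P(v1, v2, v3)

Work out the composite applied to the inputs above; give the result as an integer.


(v2 ∘ v3) = 1
(v1 ∘ (v2 ∘ v3)) = 0

0


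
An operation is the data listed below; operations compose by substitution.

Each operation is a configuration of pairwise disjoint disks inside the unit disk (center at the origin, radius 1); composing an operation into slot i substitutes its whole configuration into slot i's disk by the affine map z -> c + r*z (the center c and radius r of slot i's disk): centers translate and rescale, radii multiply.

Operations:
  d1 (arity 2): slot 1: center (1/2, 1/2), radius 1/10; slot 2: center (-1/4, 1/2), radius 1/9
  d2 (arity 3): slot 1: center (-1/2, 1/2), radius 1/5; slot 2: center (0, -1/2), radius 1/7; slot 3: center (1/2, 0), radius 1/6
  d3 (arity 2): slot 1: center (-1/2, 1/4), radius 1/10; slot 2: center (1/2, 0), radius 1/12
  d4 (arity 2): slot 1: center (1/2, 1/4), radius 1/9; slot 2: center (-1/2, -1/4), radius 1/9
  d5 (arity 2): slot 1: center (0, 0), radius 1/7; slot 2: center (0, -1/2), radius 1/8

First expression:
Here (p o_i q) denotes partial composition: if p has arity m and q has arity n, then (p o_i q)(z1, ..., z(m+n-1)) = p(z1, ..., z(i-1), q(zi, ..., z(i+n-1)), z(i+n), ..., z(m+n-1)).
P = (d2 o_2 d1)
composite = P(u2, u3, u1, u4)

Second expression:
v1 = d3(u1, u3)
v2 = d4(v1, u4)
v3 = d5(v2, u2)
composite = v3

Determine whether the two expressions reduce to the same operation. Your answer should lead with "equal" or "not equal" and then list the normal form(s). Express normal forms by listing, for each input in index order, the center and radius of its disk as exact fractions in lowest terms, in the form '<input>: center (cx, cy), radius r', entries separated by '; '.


Reducing the first expression gives u1: center (-1/28, -3/7), radius 1/63; u2: center (-1/2, 1/2), radius 1/5; u3: center (1/14, -3/7), radius 1/70; u4: center (1/2, 0), radius 1/6
Reducing the second expression gives u1: center (4/63, 5/126), radius 1/630; u2: center (0, -1/2), radius 1/8; u3: center (5/63, 1/28), radius 1/756; u4: center (-1/14, -1/28), radius 1/63
Different reductions; not equal.

not equal; first: u1: center (-1/28, -3/7), radius 1/63; u2: center (-1/2, 1/2), radius 1/5; u3: center (1/14, -3/7), radius 1/70; u4: center (1/2, 0), radius 1/6; second: u1: center (4/63, 5/126), radius 1/630; u2: center (0, -1/2), radius 1/8; u3: center (5/63, 1/28), radius 1/756; u4: center (-1/14, -1/28), radius 1/63


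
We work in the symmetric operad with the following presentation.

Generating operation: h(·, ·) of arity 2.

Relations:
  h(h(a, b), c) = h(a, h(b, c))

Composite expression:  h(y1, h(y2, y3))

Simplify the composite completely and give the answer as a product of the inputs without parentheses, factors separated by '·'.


y1 · y2 · y3

All parenthesizations of h agree; list the y-inputs left to right.
h(y2, y3) reduces to y2 · y3
h(y1, h(y2, y3)) reduces to y1 · y2 · y3


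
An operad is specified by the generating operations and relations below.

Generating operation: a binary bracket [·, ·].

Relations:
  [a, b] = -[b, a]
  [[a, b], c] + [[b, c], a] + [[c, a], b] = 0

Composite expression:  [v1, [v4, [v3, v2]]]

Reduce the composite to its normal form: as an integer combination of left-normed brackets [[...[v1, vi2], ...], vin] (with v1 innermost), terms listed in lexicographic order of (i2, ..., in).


[[[v1, v2], v3], v4] - [[[v1, v3], v2], v4] - [[[v1, v4], v2], v3] + [[[v1, v4], v3], v2]


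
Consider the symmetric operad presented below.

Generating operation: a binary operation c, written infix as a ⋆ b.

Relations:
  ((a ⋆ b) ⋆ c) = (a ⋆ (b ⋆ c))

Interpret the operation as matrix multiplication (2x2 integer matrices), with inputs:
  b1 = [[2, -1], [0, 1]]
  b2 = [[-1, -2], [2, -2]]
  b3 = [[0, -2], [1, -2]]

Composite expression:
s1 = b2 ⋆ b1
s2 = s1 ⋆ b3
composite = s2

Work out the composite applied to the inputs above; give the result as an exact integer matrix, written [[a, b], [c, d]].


(b2 ⋆ b1) = [[-2, -1], [4, -4]]
((b2 ⋆ b1) ⋆ b3) = [[-1, 6], [-4, 0]]

[[-1, 6], [-4, 0]]


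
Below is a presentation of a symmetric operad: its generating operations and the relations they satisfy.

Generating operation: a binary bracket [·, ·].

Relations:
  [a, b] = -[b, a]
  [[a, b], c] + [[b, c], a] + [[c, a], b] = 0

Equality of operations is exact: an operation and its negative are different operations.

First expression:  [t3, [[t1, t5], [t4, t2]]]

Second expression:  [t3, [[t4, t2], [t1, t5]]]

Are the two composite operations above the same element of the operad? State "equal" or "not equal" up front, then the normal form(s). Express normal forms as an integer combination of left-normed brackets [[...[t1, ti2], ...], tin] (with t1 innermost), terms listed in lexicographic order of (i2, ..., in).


not equal; the first gives [[[[t1, t5], t2], t4], t3] - [[[[t1, t5], t4], t2], t3] and the second -[[[[t1, t5], t2], t4], t3] + [[[[t1, t5], t4], t2], t3]

In normal form, the first expression is [[[[t1, t5], t2], t4], t3] - [[[[t1, t5], t4], t2], t3]
In normal form, the second expression is -[[[[t1, t5], t2], t4], t3] + [[[[t1, t5], t4], t2], t3]
They disagree, so not equal.


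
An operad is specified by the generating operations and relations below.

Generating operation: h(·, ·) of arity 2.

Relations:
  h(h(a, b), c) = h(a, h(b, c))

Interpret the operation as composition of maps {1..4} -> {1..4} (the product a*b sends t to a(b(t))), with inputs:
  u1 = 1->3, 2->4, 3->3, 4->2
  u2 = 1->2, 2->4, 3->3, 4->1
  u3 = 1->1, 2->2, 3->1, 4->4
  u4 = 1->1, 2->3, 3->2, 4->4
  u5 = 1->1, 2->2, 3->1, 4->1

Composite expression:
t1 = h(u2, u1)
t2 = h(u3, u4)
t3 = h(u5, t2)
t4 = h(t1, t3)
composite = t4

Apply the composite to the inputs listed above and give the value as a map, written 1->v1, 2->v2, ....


h(u2, u1) = 1->3, 2->1, 3->3, 4->4
h(u3, u4) = 1->1, 2->1, 3->2, 4->4
h(u5, h(u3, u4)) = 1->1, 2->1, 3->2, 4->1
h(h(u2, u1), h(u5, h(u3, u4))) = 1->3, 2->3, 3->1, 4->3

1->3, 2->3, 3->1, 4->3


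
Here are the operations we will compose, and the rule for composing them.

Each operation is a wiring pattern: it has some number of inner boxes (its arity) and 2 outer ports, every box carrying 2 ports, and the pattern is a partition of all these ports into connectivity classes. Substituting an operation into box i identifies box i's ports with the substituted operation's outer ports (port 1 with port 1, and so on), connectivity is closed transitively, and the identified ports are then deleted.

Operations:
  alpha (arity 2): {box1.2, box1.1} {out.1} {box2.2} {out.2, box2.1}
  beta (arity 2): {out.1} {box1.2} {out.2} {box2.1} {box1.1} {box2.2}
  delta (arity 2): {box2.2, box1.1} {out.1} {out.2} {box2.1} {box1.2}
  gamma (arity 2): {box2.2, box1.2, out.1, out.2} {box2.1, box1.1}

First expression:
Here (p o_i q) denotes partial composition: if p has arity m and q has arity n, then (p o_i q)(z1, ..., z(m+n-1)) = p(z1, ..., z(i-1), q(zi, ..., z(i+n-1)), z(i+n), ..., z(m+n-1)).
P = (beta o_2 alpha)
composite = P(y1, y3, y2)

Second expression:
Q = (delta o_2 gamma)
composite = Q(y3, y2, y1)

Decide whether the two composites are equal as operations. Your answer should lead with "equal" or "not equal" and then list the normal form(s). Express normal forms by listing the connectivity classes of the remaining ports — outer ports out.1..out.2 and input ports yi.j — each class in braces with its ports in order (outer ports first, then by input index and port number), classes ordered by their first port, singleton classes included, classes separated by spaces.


not equal: they reduce to {out.1} {out.2} {y1.1} {y1.2} {y2.1} {y2.2} {y3.1, y3.2} and {out.1} {out.2} {y1.1, y2.1} {y1.2, y2.2, y3.1} {y3.2}

Reducing the first expression gives {out.1} {out.2} {y1.1} {y1.2} {y2.1} {y2.2} {y3.1, y3.2}
Reducing the second expression gives {out.1} {out.2} {y1.1, y2.1} {y1.2, y2.2, y3.1} {y3.2}
No match — not equal.


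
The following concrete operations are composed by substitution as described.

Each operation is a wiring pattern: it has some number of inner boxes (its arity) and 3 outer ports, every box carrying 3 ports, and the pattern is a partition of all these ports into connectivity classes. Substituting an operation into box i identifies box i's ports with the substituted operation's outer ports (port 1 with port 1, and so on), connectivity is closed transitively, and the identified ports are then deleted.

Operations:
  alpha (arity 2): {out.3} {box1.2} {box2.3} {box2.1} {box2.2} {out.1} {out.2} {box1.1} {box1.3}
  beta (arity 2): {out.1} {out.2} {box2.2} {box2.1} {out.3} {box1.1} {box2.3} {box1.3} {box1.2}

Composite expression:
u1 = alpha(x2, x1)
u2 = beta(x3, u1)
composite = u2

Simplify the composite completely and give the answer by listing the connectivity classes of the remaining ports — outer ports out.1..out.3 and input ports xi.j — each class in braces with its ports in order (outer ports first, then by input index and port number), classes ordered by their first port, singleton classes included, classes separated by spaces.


{out.1} {out.2} {out.3} {x1.1} {x1.2} {x1.3} {x2.1} {x2.2} {x2.3} {x3.1} {x3.2} {x3.3}

Treat the ports identified at beta as solder joints: merge, then drop.
the subtree at alpha composes to {out.1} {out.2} {out.3} {x1.1} {x1.2} {x1.3} {x2.1} {x2.2} {x2.3} on (x2, x1); out.j = own outer ports
the subtree at beta composes to {out.1} {out.2} {out.3} {x1.1} {x1.2} {x1.3} {x2.1} {x2.2} {x2.3} {x3.1} {x3.2} {x3.3} on (x3, x2, x1); out.j = own outer ports


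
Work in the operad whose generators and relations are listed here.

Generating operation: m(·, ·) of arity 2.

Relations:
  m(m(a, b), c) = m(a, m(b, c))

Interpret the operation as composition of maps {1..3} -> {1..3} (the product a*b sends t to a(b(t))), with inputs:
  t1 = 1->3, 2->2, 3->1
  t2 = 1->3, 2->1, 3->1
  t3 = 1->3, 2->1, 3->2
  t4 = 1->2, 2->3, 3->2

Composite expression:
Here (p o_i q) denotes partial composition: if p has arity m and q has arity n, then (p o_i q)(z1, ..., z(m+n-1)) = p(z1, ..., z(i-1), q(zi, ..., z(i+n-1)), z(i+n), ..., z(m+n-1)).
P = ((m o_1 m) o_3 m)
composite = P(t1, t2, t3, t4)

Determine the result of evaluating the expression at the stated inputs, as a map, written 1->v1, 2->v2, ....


m(t1, t2) = 1->1, 2->3, 3->3
m(t3, t4) = 1->1, 2->2, 3->1
m(m(t1, t2), m(t3, t4)) = 1->1, 2->3, 3->1

1->1, 2->3, 3->1


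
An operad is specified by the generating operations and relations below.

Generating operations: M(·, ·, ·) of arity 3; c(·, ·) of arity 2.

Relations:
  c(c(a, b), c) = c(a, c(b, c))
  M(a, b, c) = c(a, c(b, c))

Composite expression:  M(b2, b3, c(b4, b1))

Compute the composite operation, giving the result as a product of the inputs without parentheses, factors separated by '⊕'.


Every regrouping of M is equal, so read the b-inputs in written order.
c(b4, b1) reduces to b4 ⊕ b1
M(b2, b3, c(b4, b1)) reduces to b2 ⊕ b3 ⊕ b4 ⊕ b1

b2 ⊕ b3 ⊕ b4 ⊕ b1


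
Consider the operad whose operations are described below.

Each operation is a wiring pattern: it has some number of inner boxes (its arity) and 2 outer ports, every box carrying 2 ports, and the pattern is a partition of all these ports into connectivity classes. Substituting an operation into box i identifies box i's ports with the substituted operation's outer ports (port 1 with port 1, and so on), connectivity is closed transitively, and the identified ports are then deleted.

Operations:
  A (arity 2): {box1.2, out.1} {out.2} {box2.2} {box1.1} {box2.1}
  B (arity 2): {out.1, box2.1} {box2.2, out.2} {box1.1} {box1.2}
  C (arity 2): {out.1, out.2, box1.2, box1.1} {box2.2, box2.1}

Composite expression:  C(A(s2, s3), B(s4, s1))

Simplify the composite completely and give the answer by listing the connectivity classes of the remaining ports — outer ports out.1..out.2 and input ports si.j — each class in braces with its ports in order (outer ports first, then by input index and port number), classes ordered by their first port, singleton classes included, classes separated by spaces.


After gluing at C, chains via deleted ports link the s-ports.
after A, the pattern on (s2, s3) reads {out.1, s2.2} {out.2} {s2.1} {s3.1} {s3.2} (out.j = its outer ports)
after B, the pattern on (s4, s1) reads {out.1, s1.1} {out.2, s1.2} {s4.1} {s4.2} (out.j = its outer ports)
after C, the pattern on (s2, s3, s4, s1) reads {out.1, out.2, s2.2} {s1.1, s1.2} {s2.1} {s3.1} {s3.2} {s4.1} {s4.2} (out.j = its outer ports)

{out.1, out.2, s2.2} {s1.1, s1.2} {s2.1} {s3.1} {s3.2} {s4.1} {s4.2}


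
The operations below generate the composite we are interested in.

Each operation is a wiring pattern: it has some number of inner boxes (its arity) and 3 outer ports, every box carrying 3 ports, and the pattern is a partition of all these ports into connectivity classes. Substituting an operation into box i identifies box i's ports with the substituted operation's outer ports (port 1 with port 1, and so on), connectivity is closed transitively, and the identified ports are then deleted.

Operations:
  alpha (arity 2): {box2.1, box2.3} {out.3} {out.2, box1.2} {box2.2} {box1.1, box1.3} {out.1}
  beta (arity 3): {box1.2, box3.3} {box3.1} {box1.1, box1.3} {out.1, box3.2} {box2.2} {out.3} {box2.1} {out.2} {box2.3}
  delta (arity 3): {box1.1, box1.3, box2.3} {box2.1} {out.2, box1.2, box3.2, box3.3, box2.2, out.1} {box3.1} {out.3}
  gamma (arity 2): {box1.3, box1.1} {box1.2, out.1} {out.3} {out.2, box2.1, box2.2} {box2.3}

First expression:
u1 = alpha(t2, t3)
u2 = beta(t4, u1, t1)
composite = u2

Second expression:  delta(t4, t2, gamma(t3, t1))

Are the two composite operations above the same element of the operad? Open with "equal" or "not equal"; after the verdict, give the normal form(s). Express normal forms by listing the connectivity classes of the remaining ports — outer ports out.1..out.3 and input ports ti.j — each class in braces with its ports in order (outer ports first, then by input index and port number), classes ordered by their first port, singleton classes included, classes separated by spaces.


The first expression reduces to {out.1, t1.2} {out.2} {out.3} {t1.1} {t1.3, t4.2} {t2.1, t2.3} {t2.2} {t3.1, t3.3} {t3.2} {t4.1, t4.3}
The second expression reduces to {out.1, out.2, t1.1, t1.2, t2.2, t4.2} {out.3} {t1.3} {t2.1} {t2.3, t4.1, t4.3} {t3.1, t3.3} {t3.2}
The forms do not match — not equal.

not equal; first: {out.1, t1.2} {out.2} {out.3} {t1.1} {t1.3, t4.2} {t2.1, t2.3} {t2.2} {t3.1, t3.3} {t3.2} {t4.1, t4.3}; second: {out.1, out.2, t1.1, t1.2, t2.2, t4.2} {out.3} {t1.3} {t2.1} {t2.3, t4.1, t4.3} {t3.1, t3.3} {t3.2}


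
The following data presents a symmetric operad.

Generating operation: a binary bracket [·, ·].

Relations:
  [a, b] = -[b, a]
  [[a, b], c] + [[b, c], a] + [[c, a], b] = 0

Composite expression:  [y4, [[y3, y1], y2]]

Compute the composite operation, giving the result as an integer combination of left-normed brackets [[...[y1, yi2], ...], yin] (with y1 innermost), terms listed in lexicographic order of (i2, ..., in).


Left-normed coefficients sit on the y1-initial expansion words.
Composite bracket: [y4, [[y3, y1], y2]]
Applying ab - ba throughout gives 8 signed words (2^3 = 8).
Words beginning with y1 determine it all:
  y1y3y2y4 appears with sign +1, giving the term +[[[y1, y3], y2], y4]

[[[y1, y3], y2], y4]


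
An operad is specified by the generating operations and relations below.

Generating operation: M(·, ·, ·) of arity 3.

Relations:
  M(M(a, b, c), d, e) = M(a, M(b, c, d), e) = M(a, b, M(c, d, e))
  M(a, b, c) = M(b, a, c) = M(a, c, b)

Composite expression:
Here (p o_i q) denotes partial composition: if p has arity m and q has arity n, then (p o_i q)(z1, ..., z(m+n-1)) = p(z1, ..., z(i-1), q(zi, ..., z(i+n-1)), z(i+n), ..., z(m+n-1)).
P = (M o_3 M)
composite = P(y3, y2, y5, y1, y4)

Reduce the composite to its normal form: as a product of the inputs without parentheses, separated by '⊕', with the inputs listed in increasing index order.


y1 ⊕ y2 ⊕ y3 ⊕ y4 ⊕ y5


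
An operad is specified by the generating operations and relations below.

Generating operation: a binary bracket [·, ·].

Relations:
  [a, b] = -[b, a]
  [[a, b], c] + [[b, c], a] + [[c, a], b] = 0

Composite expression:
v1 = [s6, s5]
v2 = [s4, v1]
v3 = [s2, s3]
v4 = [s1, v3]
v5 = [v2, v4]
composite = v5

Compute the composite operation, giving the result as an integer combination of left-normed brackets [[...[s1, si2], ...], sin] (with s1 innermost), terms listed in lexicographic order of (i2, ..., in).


[[[[[s1, s2], s3], s4], s5], s6] - [[[[[s1, s2], s3], s4], s6], s5] - [[[[[s1, s2], s3], s5], s6], s4] + [[[[[s1, s2], s3], s6], s5], s4] - [[[[[s1, s3], s2], s4], s5], s6] + [[[[[s1, s3], s2], s4], s6], s5] + [[[[[s1, s3], s2], s5], s6], s4] - [[[[[s1, s3], s2], s6], s5], s4]

Skip Jacobi rewriting: expand, keep s1-initial words, read off terms.
Composite bracket: [[s4, [s6, s5]], [s1, [s2, s3]]]
The bracket unfolds into 32 signed words via [a, b] = ab - ba (2^5 = 32).
Only words starting with s1 matter:
  from s1s2s3s4s5s6, sign +1: term +[[[[[s1, s2], s3], s4], s5], s6]
  from s1s2s3s4s6s5, sign -1: term -[[[[[s1, s2], s3], s4], s6], s5]
  from s1s2s3s5s6s4, sign -1: term -[[[[[s1, s2], s3], s5], s6], s4]
  from s1s2s3s6s5s4, sign +1: term +[[[[[s1, s2], s3], s6], s5], s4]
  from s1s3s2s4s5s6, sign -1: term -[[[[[s1, s3], s2], s4], s5], s6]
  from s1s3s2s4s6s5, sign +1: term +[[[[[s1, s3], s2], s4], s6], s5]
  from s1s3s2s5s6s4, sign +1: term +[[[[[s1, s3], s2], s5], s6], s4]
  from s1s3s2s6s5s4, sign -1: term -[[[[[s1, s3], s2], s6], s5], s4]


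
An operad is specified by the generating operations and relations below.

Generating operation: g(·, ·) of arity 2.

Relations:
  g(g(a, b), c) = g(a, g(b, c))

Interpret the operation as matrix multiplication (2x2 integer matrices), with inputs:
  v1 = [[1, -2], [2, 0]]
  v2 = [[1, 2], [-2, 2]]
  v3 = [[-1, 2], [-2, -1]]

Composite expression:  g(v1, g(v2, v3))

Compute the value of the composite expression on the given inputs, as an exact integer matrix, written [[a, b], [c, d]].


[[-1, 12], [-10, 0]]

g(v2, v3) = [[-5, 0], [-2, -6]]
g(v1, g(v2, v3)) = [[-1, 12], [-10, 0]]


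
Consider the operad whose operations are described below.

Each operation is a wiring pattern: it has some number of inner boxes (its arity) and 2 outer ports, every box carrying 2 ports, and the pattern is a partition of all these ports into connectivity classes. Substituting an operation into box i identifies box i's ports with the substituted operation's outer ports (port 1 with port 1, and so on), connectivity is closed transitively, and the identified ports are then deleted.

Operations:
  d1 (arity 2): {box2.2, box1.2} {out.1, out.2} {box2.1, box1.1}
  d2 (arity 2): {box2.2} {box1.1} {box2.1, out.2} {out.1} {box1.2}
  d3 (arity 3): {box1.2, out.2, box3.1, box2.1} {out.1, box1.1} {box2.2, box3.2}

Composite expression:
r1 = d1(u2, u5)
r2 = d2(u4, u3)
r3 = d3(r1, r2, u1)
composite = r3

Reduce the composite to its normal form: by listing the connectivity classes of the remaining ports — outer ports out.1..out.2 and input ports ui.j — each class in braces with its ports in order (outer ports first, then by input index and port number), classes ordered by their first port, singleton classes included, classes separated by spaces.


Reachability decides: close wires over d3-identified ports.
the subtree at d1 composes to {out.1, out.2} {u2.1, u5.1} {u2.2, u5.2} on (u2, u5); out.j = own outer ports
the subtree at d2 composes to {out.1} {out.2, u3.1} {u3.2} {u4.1} {u4.2} on (u4, u3); out.j = own outer ports
the subtree at d3 composes to {out.1, out.2, u1.1} {u1.2, u3.1} {u2.1, u5.1} {u2.2, u5.2} {u3.2} {u4.1} {u4.2} on (u2, u5, u4, u3, u1); out.j = own outer ports

{out.1, out.2, u1.1} {u1.2, u3.1} {u2.1, u5.1} {u2.2, u5.2} {u3.2} {u4.1} {u4.2}


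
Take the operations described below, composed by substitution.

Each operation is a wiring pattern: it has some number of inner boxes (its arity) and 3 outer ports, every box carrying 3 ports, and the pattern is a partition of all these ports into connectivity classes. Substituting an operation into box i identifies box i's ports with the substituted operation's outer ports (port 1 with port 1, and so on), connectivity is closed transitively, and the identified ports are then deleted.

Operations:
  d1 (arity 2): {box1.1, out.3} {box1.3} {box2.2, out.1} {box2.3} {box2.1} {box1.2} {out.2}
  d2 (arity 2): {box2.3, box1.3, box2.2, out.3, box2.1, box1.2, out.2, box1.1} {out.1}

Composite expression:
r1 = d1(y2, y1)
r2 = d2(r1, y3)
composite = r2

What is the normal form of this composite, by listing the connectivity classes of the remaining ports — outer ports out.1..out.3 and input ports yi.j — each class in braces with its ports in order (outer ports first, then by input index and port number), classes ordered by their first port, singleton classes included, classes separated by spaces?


After gluing at d2, chains via deleted ports link the y-ports.
through d1, on inputs (y2, y1): {out.1, y1.2} {out.2} {out.3, y2.1} {y1.1} {y1.3} {y2.2} {y2.3} (out.j = stage outer ports)
through d2, on inputs (y2, y1, y3): {out.1} {out.2, out.3, y1.2, y2.1, y3.1, y3.2, y3.3} {y1.1} {y1.3} {y2.2} {y2.3} (out.j = stage outer ports)

{out.1} {out.2, out.3, y1.2, y2.1, y3.1, y3.2, y3.3} {y1.1} {y1.3} {y2.2} {y2.3}


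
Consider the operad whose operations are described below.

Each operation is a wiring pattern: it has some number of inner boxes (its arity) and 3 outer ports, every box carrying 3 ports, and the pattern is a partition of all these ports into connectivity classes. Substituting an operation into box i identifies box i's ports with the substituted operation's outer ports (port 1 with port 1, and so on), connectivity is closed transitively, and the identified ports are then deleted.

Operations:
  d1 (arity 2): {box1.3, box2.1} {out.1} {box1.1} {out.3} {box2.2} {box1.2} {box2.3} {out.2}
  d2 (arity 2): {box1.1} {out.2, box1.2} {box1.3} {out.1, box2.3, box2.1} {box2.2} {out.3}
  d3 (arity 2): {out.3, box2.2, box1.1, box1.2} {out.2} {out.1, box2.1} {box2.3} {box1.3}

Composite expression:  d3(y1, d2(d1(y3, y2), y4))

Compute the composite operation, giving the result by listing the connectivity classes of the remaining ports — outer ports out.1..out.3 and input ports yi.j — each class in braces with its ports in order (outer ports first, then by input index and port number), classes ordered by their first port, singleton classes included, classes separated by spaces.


Connectivity passes through glued d3-boundaries; trace each wire chain.
the subtree at d1 composes to {out.1} {out.2} {out.3} {y2.1, y3.3} {y2.2} {y2.3} {y3.1} {y3.2} on (y3, y2); out.j = own outer ports
the subtree at d2 composes to {out.1, y4.1, y4.3} {out.2} {out.3} {y2.1, y3.3} {y2.2} {y2.3} {y3.1} {y3.2} {y4.2} on (y3, y2, y4); out.j = own outer ports
the subtree at d3 composes to {out.1, y4.1, y4.3} {out.2} {out.3, y1.1, y1.2} {y1.3} {y2.1, y3.3} {y2.2} {y2.3} {y3.1} {y3.2} {y4.2} on (y1, y3, y2, y4); out.j = own outer ports

{out.1, y4.1, y4.3} {out.2} {out.3, y1.1, y1.2} {y1.3} {y2.1, y3.3} {y2.2} {y2.3} {y3.1} {y3.2} {y4.2}


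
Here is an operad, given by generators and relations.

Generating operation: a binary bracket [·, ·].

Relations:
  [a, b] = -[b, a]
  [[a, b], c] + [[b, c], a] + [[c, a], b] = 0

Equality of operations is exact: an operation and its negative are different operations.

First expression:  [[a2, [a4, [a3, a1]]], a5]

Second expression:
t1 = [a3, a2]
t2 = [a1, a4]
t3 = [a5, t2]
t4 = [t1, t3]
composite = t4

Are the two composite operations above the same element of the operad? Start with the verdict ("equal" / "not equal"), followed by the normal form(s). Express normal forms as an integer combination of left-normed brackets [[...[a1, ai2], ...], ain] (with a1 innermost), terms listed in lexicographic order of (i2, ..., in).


The first expression reduces to -[[[[a1, a3], a4], a2], a5]
The second expression reduces to -[[[[a1, a4], a5], a2], a3] + [[[[a1, a4], a5], a3], a2]
They disagree, so not equal.

not equal; the first gives -[[[[a1, a3], a4], a2], a5] and the second -[[[[a1, a4], a5], a2], a3] + [[[[a1, a4], a5], a3], a2]


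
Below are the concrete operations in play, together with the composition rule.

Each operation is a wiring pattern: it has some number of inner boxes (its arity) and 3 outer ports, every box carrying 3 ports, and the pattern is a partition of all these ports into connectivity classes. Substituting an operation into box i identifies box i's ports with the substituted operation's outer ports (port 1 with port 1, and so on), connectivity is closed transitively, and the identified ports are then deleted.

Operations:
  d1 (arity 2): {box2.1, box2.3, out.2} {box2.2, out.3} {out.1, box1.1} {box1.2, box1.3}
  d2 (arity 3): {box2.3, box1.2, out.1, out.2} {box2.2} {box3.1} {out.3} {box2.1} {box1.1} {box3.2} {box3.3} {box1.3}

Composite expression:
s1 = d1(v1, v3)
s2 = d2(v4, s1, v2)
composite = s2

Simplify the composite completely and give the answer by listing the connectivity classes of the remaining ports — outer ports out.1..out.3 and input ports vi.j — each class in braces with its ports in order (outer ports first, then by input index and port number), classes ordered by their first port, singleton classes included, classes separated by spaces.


Connectivity passes through glued d2-boundaries; trace each wire chain.
after d1, the pattern on (v1, v3) reads {out.1, v1.1} {out.2, v3.1, v3.3} {out.3, v3.2} {v1.2, v1.3} (out.j = its outer ports)
after d2, the pattern on (v4, v1, v3, v2) reads {out.1, out.2, v3.2, v4.2} {out.3} {v1.1} {v1.2, v1.3} {v2.1} {v2.2} {v2.3} {v3.1, v3.3} {v4.1} {v4.3} (out.j = its outer ports)

{out.1, out.2, v3.2, v4.2} {out.3} {v1.1} {v1.2, v1.3} {v2.1} {v2.2} {v2.3} {v3.1, v3.3} {v4.1} {v4.3}


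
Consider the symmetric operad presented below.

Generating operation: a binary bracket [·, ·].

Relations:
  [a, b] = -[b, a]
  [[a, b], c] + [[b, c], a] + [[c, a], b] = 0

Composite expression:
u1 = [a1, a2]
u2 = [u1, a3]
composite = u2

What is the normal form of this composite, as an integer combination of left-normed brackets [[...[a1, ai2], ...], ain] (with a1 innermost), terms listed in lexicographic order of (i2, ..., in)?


[[a1, a2], a3]


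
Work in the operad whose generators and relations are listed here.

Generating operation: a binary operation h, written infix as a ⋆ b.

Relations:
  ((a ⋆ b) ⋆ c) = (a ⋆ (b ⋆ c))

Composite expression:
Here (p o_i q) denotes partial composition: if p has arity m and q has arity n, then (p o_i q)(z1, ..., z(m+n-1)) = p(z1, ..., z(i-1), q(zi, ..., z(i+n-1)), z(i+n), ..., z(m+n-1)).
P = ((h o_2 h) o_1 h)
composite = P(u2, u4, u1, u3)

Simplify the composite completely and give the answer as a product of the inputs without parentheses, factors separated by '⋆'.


Every regrouping of h is equal, so read the u-inputs in written order.
(u2 ⋆ u4) reduces to u2 ⋆ u4
(u1 ⋆ u3) reduces to u1 ⋆ u3
((u2 ⋆ u4) ⋆ (u1 ⋆ u3)) reduces to u2 ⋆ u4 ⋆ u1 ⋆ u3

u2 ⋆ u4 ⋆ u1 ⋆ u3


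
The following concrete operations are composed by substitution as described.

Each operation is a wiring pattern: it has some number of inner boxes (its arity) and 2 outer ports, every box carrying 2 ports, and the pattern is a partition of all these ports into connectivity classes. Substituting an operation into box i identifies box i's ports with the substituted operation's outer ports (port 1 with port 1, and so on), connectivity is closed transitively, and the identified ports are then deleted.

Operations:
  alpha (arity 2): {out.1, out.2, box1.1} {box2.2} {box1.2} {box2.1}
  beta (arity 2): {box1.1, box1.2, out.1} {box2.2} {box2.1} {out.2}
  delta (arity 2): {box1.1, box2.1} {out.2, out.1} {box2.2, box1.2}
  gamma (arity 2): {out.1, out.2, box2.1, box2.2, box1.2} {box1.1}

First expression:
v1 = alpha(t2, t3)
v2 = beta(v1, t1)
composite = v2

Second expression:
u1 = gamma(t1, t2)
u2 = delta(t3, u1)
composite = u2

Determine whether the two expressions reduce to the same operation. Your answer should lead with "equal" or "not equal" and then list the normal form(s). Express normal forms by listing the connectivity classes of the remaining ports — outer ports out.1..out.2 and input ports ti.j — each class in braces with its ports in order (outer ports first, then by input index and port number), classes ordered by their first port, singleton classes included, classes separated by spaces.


The first expression, normalized: {out.1, t2.1} {out.2} {t1.1} {t1.2} {t2.2} {t3.1} {t3.2}
The second expression, normalized: {out.1, out.2} {t1.1} {t1.2, t2.1, t2.2, t3.1, t3.2}
The normal forms differ: not equal.

not equal: they reduce to {out.1, t2.1} {out.2} {t1.1} {t1.2} {t2.2} {t3.1} {t3.2} and {out.1, out.2} {t1.1} {t1.2, t2.1, t2.2, t3.1, t3.2}


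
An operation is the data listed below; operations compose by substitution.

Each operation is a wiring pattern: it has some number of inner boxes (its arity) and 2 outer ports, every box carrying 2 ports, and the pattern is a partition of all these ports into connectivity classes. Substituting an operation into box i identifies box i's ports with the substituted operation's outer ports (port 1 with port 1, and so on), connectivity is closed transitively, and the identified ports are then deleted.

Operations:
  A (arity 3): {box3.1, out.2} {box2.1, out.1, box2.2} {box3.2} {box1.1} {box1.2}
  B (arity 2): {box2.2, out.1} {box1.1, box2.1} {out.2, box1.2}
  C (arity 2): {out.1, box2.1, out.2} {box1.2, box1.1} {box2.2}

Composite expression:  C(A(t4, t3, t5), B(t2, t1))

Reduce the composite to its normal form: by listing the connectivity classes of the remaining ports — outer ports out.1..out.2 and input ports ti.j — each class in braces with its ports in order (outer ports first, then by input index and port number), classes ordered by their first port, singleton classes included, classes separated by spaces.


{out.1, out.2, t1.2} {t1.1, t2.1} {t2.2} {t3.1, t3.2, t5.1} {t4.1} {t4.2} {t5.2}

Reachability decides: close wires over C-identified ports.
through A, on inputs (t4, t3, t5): {out.1, t3.1, t3.2} {out.2, t5.1} {t4.1} {t4.2} {t5.2} (out.j = stage outer ports)
through B, on inputs (t2, t1): {out.1, t1.2} {out.2, t2.2} {t1.1, t2.1} (out.j = stage outer ports)
through C, on inputs (t4, t3, t5, t2, t1): {out.1, out.2, t1.2} {t1.1, t2.1} {t2.2} {t3.1, t3.2, t5.1} {t4.1} {t4.2} {t5.2} (out.j = stage outer ports)


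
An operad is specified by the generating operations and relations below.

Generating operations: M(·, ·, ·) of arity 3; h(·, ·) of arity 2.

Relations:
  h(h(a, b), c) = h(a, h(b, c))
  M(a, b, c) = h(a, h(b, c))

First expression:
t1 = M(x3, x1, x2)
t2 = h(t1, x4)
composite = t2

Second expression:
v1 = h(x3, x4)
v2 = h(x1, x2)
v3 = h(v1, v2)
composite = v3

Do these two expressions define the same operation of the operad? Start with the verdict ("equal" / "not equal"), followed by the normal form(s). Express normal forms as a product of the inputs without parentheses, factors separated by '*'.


not equal — first x3 * x1 * x2 * x4, second x3 * x4 * x1 * x2

Reducing the first expression gives x3 * x1 * x2 * x4
Reducing the second expression gives x3 * x4 * x1 * x2
The normal forms differ: not equal.


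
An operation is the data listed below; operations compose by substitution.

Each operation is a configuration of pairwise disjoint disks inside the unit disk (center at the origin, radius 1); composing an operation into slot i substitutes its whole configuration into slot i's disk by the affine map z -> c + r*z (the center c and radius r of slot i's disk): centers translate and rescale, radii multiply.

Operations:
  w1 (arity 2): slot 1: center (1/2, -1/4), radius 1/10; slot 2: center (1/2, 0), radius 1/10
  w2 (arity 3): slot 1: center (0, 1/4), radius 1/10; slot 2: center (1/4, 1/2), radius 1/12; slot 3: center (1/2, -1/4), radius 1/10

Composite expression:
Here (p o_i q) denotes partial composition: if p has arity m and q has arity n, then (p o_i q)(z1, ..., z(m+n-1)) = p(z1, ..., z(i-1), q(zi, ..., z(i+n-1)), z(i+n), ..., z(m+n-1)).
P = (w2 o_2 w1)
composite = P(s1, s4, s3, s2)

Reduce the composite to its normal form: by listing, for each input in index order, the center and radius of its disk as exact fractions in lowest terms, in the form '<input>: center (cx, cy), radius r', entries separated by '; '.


s1: center (0, 1/4), radius 1/10; s2: center (1/2, -1/4), radius 1/10; s3: center (7/24, 1/2), radius 1/120; s4: center (7/24, 23/48), radius 1/120

Nesting under w2 composes maps z -> c + r*z down each s-path.
tracing s1 down its 1-map path: center (0, 1/4), radius 1/10
tracing s4 down its 2-map path: center (7/24, 23/48), radius 1/120
tracing s3 down its 2-map path: center (7/24, 1/2), radius 1/120
tracing s2 down its 1-map path: center (1/2, -1/4), radius 1/10


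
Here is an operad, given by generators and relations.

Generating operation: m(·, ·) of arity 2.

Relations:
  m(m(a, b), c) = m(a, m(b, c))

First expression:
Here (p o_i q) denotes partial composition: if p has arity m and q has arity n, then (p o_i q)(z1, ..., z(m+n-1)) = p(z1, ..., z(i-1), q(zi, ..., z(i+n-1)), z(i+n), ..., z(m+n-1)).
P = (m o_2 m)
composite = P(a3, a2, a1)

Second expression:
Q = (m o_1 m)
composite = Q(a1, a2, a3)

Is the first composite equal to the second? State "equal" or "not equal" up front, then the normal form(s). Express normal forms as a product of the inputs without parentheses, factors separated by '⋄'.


not equal: they reduce to a3 ⋄ a2 ⋄ a1 and a1 ⋄ a2 ⋄ a3

Normal form of the first expression: a3 ⋄ a2 ⋄ a1
Normal form of the second expression: a1 ⋄ a2 ⋄ a3
They disagree, so not equal.


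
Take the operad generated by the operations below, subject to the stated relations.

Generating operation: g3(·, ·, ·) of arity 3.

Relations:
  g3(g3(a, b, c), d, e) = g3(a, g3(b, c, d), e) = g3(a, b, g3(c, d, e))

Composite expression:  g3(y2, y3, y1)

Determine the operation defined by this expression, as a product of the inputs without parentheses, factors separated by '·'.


y2 · y3 · y1

The g3-tree's shape is irrelevant; the y-reading-order decides.
g3(y2, y3, y1) spells out as y2 · y3 · y1


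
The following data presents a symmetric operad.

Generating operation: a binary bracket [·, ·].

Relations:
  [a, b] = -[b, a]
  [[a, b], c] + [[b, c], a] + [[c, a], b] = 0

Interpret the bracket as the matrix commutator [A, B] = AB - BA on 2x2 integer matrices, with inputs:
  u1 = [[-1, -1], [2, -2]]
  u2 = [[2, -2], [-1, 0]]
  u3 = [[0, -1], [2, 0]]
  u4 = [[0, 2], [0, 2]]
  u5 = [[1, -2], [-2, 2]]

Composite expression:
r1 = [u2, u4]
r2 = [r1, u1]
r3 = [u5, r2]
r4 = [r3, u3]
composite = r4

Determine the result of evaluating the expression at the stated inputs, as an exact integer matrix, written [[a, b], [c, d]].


[[10, -8], [-16, -10]]


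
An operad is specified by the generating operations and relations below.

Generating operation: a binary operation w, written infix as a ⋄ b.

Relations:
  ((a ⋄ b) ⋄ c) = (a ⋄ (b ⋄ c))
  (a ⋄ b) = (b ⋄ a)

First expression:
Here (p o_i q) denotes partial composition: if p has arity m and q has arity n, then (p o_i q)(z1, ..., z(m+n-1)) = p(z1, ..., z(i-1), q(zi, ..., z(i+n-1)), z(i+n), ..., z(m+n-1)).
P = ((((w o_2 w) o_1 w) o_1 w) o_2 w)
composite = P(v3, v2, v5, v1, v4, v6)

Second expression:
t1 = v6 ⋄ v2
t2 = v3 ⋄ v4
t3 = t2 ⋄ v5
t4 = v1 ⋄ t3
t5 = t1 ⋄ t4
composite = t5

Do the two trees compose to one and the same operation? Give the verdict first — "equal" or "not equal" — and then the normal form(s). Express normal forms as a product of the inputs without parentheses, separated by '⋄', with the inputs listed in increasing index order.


equal: each reduces to v1 ⋄ v2 ⋄ v3 ⋄ v4 ⋄ v5 ⋄ v6

In normal form, the first expression is v1 ⋄ v2 ⋄ v3 ⋄ v4 ⋄ v5 ⋄ v6
In normal form, the second expression is v1 ⋄ v2 ⋄ v3 ⋄ v4 ⋄ v5 ⋄ v6
Both agree, so they are equal.


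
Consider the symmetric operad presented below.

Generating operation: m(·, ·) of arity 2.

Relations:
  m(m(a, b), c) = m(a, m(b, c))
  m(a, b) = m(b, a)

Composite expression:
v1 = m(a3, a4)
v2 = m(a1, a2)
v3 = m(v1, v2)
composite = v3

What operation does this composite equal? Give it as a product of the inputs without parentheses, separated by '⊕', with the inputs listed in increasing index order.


a1 ⊕ a2 ⊕ a3 ⊕ a4


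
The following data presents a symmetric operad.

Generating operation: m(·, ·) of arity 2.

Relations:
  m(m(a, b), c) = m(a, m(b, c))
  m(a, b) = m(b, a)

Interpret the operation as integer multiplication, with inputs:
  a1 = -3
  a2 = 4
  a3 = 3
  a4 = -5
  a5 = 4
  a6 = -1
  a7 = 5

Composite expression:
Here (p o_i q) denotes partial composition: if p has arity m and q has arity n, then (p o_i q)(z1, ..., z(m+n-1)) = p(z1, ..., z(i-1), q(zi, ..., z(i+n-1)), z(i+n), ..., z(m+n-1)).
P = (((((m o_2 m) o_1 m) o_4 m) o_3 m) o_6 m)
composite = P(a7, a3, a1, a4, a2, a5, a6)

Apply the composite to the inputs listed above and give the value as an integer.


-3600

m(a7, a3) = 15
m(a1, a4) = 15
m(a5, a6) = -4
m(a2, m(a5, a6)) = -16
m(m(a1, a4), m(a2, m(a5, a6))) = -240
m(m(a7, a3), m(m(a1, a4), m(a2, m(a5, a6)))) = -3600


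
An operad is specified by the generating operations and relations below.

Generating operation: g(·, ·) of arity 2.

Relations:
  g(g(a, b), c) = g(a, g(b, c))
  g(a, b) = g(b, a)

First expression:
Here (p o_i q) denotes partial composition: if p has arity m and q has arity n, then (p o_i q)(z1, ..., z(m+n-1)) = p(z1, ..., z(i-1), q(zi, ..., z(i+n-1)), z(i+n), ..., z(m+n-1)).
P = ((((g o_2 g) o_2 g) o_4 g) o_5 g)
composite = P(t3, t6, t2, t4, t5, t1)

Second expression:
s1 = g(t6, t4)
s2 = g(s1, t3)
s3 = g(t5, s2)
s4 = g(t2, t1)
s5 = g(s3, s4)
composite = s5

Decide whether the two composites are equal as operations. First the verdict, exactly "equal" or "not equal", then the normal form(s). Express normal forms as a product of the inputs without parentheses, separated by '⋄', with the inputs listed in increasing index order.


The first composite normalizes to t1 ⋄ t2 ⋄ t3 ⋄ t4 ⋄ t5 ⋄ t6
The second composite normalizes to t1 ⋄ t2 ⋄ t3 ⋄ t4 ⋄ t5 ⋄ t6
Identical normal forms: equal.

equal: each reduces to t1 ⋄ t2 ⋄ t3 ⋄ t4 ⋄ t5 ⋄ t6
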